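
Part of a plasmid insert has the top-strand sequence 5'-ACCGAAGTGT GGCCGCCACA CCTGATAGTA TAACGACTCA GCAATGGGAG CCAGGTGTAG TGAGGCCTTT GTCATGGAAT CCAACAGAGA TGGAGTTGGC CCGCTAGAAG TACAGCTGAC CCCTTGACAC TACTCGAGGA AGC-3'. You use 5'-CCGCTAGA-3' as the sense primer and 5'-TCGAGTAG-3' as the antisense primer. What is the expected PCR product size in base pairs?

37 bp

Scanning the template, CCGCTAGA occurs at positions 101–108; this primer anneals to the bottom strand there with its 3' end pointing downstream.
The reverse primer's reverse complement is CTACTCGA, which matches the template at positions 130–137.
The product runs from position 101 to position 137, so its length is 137 − 101 + 1 = 37 bp.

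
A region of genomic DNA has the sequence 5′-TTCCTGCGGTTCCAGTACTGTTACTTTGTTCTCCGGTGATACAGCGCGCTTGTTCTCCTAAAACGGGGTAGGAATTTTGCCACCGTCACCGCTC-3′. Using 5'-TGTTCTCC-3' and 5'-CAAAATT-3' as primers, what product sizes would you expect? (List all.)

53 bp, 29 bp

The forward primer TGTTCTCC matches the top strand at positions 27–34, 51–58.
The reverse primer's reverse complement is AATTTTG, matching at positions 73–79.
Each forward site pairs with the reverse site to give a product ending at position 79: sizes 53, 29 bp.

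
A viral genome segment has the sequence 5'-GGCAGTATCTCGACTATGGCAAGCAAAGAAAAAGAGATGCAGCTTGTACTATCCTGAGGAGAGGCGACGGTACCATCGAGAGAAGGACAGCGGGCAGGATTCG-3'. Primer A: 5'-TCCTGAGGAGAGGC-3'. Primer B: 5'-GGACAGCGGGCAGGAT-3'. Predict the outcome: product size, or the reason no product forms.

No product — both primers anneal to the same strand and extend in the same direction.

Primer A (TCCTGAGGAGAGGC) matches the top strand at positions 52–65 (3' end points downstream).
Primer B (GGACAGCGGGCAGGAT) also matches the top strand directly, at positions 85–100 — its reverse complement ATCCTGCCCGCTGTCC is not present.
Both primers anneal to the bottom strand with 3' ends pointing the same way, so neither can prime synthesis back toward the other.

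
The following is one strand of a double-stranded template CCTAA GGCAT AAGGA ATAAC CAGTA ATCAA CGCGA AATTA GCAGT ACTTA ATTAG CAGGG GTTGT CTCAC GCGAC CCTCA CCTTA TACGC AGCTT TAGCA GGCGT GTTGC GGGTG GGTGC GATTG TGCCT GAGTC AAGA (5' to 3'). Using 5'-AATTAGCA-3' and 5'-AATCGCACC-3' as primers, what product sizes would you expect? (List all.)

The forward primer AATTAGCA matches the top strand at positions 36–43, 50–57.
The reverse primer's reverse complement is GGTGCGATT, matching at positions 116–124.
Each forward site pairs with the reverse site to give a product ending at position 124: sizes 89, 75 bp.

89 bp, 75 bp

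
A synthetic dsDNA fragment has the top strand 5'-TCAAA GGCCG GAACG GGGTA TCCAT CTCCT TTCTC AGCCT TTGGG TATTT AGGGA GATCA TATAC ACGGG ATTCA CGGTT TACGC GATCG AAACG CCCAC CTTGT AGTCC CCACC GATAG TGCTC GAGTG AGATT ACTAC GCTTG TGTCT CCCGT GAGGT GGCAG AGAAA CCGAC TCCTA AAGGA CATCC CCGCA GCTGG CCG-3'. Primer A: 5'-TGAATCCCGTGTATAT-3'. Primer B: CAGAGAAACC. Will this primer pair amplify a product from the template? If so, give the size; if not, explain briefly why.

Primer A (TGAATCCCGTGTATAT) has reverse complement ATATACACGGGATTCA, which matches the top strand at positions 60–75; primer A anneals to the top strand there with its 3' end pointing upstream toward position 60.
Primer B (CAGAGAAACC) matches the top strand directly at positions 163–172; it anneals to the bottom strand with its 3' end pointing downstream toward position 172.
The 3' ends diverge (primer A extends toward position 1, primer B toward position 203), so the primers never converge on a shared product.

No product — the primers' 3' ends point away from each other.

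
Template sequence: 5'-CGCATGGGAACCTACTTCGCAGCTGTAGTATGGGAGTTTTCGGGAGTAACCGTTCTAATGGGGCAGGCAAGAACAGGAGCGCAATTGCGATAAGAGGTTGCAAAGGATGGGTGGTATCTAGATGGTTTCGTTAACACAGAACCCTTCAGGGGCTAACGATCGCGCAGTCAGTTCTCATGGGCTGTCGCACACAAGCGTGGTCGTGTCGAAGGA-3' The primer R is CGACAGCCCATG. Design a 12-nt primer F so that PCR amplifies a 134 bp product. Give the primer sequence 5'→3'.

5'-TCTAATGGGGCA-3'

The reverse primer's reverse complement CATGGGCTGTCG matches the template at positions 176–187, so the product ends at position 187.
A 134 bp product then starts at position 187 − 134 + 1 = 54.
The forward primer is identical to the top strand there: TCTAATGGGGCA.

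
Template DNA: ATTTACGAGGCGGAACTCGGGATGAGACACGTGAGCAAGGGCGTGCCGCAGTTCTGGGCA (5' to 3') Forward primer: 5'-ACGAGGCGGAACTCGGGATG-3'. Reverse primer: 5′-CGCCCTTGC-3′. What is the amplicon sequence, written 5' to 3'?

5'-ACGAGGCGGAACTCGGGATGAGACACGTGAGCAAGGGCG-3'

The forward primer matches the template at positions 5–24.
Taking the reverse complement of CGCCCTTGC gives GCAAGGGCG, found at positions 35–43 on the template; the primer anneals here to the top strand with its 3' end pointing upstream.
The product is the template from position 5 through 43 (39 bp).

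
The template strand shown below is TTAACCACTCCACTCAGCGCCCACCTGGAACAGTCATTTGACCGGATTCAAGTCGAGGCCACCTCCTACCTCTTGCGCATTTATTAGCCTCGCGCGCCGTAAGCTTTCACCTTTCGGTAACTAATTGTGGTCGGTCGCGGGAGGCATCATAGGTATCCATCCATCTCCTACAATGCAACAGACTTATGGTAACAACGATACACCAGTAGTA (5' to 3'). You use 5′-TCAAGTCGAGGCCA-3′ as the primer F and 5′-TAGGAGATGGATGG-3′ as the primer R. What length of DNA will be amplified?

123 bp

The forward primer matches the template at positions 48–61.
Reverse complement of the reverse primer: CCATCCATCTCCTA. This occurs on the top strand at positions 157–170.
Product length = (reverse-primer end) − (forward-primer start) + 1 = 170 − 48 + 1 = 123 bp.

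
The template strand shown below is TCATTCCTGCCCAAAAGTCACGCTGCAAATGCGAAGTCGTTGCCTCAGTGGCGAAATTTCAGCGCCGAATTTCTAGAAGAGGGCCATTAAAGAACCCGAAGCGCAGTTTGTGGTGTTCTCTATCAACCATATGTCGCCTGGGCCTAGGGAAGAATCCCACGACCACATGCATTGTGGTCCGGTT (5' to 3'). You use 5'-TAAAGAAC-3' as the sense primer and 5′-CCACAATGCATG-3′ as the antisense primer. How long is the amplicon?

90 bp

Forward primer TAAAGAAC is found on the top strand at positions 88–95.
The reverse primer's reverse complement is CATGCATTGTGG, which matches the template at positions 166–177.
Amplicon spans positions 88–177: 90 bp.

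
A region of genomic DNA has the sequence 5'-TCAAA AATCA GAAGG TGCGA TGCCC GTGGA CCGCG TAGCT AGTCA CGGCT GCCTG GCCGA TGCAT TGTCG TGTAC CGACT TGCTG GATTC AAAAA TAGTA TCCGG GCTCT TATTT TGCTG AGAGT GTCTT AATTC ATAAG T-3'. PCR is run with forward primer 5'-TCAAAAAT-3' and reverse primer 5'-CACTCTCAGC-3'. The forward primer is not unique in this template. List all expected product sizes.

126 bp, 38 bp

The forward primer TCAAAAAT matches the top strand at positions 1–8, 89–96.
The reverse primer's reverse complement is GCTGAGAGTG, matching at positions 117–126.
Each forward site pairs with the reverse site to give a product ending at position 126: sizes 126, 38 bp.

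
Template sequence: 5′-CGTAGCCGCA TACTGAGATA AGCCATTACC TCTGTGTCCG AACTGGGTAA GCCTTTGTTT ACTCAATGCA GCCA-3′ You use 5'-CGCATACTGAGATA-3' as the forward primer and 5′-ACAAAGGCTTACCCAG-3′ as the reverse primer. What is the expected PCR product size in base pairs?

52 bp

Scanning the template, CGCATACTGAGATA occurs at positions 7–20; this primer anneals to the bottom strand there with its 3' end pointing downstream.
Reverse complement of the reverse primer: CTGGGTAAGCCTTTGT. This occurs on the top strand at positions 43–58.
The product runs from position 7 to position 58, so its length is 58 − 7 + 1 = 52 bp.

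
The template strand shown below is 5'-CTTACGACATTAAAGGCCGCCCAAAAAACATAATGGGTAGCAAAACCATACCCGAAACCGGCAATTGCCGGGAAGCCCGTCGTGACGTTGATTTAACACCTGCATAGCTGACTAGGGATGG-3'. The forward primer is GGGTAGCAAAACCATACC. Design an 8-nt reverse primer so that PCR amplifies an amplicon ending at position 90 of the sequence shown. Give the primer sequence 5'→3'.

The forward primer binds at positions 35–52; the product's 3' end on the top strand is position 90.
The reverse primer anneals to the top strand over positions 83–90, i.e. to TGACGTTG.
Its sequence written 5'→3' is the reverse complement: CAACGTCA.

5'-CAACGTCA-3'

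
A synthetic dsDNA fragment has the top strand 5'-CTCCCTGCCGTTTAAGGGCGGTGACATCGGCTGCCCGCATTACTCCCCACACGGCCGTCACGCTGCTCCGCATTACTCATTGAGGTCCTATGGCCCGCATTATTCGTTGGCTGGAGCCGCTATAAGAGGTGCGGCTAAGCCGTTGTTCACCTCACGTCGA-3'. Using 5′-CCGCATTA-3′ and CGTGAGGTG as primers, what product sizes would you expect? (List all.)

The forward primer CCGCATTA matches the top strand at positions 35–42, 68–75, 95–102.
The reverse primer's reverse complement is CACCTCACG, matching at positions 148–156.
Each forward site pairs with the reverse site to give a product ending at position 156: sizes 122, 89, 62 bp.

122 bp, 89 bp, 62 bp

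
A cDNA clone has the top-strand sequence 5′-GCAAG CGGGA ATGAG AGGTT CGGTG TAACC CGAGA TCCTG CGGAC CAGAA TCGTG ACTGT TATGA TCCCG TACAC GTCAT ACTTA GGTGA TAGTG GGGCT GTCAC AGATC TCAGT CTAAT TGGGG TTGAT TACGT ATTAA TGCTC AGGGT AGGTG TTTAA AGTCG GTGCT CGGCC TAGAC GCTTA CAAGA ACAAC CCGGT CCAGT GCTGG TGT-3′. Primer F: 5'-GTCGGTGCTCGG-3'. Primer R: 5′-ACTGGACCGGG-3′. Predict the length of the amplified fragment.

44 bp

The forward primer matches the template at positions 162–173.
Reverse complement of the reverse primer: CCCGGTCCAGT. This occurs on the top strand at positions 195–205.
Amplicon spans positions 162–205: 44 bp.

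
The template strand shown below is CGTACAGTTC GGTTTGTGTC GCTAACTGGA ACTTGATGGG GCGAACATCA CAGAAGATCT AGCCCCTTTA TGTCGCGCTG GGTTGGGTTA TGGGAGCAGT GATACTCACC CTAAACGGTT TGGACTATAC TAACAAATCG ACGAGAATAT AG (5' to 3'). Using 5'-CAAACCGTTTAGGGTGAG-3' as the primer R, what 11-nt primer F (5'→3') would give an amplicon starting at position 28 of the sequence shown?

The reverse primer's reverse complement CTCACCCTAAACGGTTTG matches the template at positions 105–122; the product starts at position 28.
The forward primer is identical to the top strand over positions 28–38: GGAACTTGATG.

5'-GGAACTTGATG-3'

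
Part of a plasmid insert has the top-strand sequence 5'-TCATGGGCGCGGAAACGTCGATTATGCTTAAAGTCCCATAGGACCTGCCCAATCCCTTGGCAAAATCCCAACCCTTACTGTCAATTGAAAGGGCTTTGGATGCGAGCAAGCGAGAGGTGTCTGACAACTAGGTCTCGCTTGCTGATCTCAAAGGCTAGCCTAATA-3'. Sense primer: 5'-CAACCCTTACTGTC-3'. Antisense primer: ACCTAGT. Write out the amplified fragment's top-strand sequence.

Forward primer CAACCCTTACTGTC is found on the top strand at positions 69–82.
Reverse complement of the reverse primer: ACTAGGT. This occurs on the top strand at positions 127–133.
The product is the template from position 69 through 133 (65 bp).

5'-CAACCCTTACTGTCAATTGAAAGGGCTTTGGATGCGAGCAAGCGAGAGGTGTCTGACAACTAGGT-3'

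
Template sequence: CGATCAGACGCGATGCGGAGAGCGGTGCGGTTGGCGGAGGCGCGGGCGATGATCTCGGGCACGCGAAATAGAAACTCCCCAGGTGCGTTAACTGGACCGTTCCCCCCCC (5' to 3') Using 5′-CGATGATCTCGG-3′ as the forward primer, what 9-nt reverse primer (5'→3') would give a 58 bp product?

5'-GGGAACGGT-3'

The forward primer binds at positions 47–58, so a 58 bp product ends at position 47 + 58 − 1 = 104.
The reverse primer anneals to the top strand over positions 96–104, i.e. to ACCGTTCCC.
Its sequence written 5'→3' is the reverse complement: GGGAACGGT.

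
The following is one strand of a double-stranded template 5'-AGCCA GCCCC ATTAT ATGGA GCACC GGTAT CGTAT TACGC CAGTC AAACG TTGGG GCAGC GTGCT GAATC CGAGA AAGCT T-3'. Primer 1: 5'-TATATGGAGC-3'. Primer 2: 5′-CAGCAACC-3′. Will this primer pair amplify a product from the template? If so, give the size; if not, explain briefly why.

No product — primer 2 has no binding site in the template.

Primer 2 (CAGCAACC) does not match the top strand, and its reverse complement GGTTGCTG does not match either.
With no annealing site for primer 2, no amplification occurs.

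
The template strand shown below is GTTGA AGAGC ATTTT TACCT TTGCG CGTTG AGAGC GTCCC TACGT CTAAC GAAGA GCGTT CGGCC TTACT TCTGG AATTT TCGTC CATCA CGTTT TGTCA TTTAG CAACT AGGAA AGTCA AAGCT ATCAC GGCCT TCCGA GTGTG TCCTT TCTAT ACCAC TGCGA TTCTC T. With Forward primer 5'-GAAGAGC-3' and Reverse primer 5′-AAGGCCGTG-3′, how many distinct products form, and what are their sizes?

The forward primer GAAGAGC matches the top strand at positions 4–10, 51–57.
The reverse primer's reverse complement is CACGGCCTT, matching at positions 128–136.
Each forward site pairs with the reverse site to give a product ending at position 136: sizes 133, 86 bp.

Two products: 133 bp, 86 bp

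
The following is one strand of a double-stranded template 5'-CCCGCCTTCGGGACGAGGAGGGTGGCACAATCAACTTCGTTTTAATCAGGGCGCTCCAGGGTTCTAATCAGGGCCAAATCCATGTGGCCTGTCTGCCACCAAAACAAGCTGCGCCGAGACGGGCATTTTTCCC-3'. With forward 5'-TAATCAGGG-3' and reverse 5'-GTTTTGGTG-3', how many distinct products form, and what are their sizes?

The forward primer TAATCAGGG matches the top strand at positions 43–51, 65–73.
The reverse primer's reverse complement is CACCAAAAC, matching at positions 97–105.
Each forward site pairs with the reverse site to give a product ending at position 105: sizes 63, 41 bp.

Two products: 63 bp, 41 bp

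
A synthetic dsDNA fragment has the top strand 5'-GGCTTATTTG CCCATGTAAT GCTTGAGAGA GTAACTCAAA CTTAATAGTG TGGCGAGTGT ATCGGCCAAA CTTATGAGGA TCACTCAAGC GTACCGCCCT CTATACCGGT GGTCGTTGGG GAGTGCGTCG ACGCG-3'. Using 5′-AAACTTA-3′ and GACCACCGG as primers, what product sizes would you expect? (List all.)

The forward primer AAACTTA matches the top strand at positions 38–44, 68–74.
The reverse primer's reverse complement is CCGGTGGTC, matching at positions 106–114.
Each forward site pairs with the reverse site to give a product ending at position 114: sizes 77, 47 bp.

77 bp, 47 bp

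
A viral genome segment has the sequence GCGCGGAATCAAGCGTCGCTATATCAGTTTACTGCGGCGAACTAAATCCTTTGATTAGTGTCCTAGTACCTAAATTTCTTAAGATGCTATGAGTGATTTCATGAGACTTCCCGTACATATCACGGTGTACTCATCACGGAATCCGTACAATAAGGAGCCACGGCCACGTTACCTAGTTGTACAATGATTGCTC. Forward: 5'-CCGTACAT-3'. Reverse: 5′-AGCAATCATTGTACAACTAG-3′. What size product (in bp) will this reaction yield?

82 bp

Forward primer CCGTACAT is found on the top strand at positions 111–118.
The reverse primer's reverse complement is CTAGTTGTACAATGATTGCT, which matches the template at positions 173–192.
The product runs from position 111 to position 192, so its length is 192 − 111 + 1 = 82 bp.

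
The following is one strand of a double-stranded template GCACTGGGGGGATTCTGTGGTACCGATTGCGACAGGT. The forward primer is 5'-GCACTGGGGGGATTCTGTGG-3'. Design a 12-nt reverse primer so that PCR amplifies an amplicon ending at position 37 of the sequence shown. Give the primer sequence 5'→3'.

5'-ACCTGTCGCAAT-3'

The forward primer binds at positions 1–20; the product's 3' end on the top strand is position 37.
The reverse primer anneals to the top strand over positions 26–37, i.e. to ATTGCGACAGGT.
Its sequence written 5'→3' is the reverse complement: ACCTGTCGCAAT.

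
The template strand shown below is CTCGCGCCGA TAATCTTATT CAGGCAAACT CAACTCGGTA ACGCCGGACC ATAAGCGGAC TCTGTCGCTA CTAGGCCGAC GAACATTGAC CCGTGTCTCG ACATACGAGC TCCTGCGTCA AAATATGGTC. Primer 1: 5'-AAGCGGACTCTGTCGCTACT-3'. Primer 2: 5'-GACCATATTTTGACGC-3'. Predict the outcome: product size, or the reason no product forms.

Primer 1 (AAGCGGACTCTGTCGCTACT) matches the top strand at positions 53–72; it acts as a forward primer.
Primer 2's reverse complement is GCGTCAAAATATGGTC, matching the top strand at positions 115–130; it acts as a reverse primer.
The 3' ends face each other across positions 53–130, giving a 78 bp product.

Yes — a 78 bp product.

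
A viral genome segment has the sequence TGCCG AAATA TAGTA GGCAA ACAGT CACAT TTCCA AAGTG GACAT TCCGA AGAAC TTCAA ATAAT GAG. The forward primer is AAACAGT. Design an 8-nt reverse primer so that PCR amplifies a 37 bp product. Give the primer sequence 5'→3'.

The forward primer binds at positions 19–25, so a 37 bp product ends at position 19 + 37 − 1 = 55.
The reverse primer anneals to the top strand over positions 48–55, i.e. to CGAAGAAC.
Its sequence written 5'→3' is the reverse complement: GTTCTTCG.

5'-GTTCTTCG-3'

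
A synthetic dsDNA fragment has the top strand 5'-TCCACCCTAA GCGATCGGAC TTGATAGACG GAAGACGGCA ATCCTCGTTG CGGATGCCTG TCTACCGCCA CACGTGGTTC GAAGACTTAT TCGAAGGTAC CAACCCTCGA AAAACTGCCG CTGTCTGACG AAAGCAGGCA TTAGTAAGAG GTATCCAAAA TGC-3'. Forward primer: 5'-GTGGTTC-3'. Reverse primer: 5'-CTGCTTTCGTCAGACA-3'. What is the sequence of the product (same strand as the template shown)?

5'-GTGGTTCGAAGACTTATTCGAAGGTACCAACCCTCGAAAAACTGCCGCTGTCTGACGAAAGCAG-3'

Forward primer GTGGTTC is found on the top strand at positions 74–80.
The reverse primer's reverse complement is TGTCTGACGAAAGCAG, which matches the template at positions 122–137.
The product is the template from position 74 through 137 (64 bp).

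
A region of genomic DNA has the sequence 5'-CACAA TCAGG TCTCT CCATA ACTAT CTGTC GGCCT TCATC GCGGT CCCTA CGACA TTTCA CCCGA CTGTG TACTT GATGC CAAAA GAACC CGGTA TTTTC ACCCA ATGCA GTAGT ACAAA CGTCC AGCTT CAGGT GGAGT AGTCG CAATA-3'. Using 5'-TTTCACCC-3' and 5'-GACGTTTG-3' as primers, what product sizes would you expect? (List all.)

69 bp, 28 bp

The forward primer TTTCACCC matches the top strand at positions 56–63, 97–104.
The reverse primer's reverse complement is CAAACGTC, matching at positions 117–124.
Each forward site pairs with the reverse site to give a product ending at position 124: sizes 69, 28 bp.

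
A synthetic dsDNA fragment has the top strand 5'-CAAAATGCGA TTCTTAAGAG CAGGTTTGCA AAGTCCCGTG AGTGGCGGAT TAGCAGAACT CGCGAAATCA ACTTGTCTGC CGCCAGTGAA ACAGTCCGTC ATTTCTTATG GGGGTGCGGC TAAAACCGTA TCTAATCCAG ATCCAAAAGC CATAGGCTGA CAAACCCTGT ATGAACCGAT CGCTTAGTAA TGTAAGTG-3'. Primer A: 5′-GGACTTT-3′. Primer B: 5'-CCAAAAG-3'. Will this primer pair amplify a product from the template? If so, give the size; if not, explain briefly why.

Primer A (GGACTTT) has reverse complement AAAGTCC, which matches the top strand at positions 30–36; primer A anneals to the top strand there with its 3' end pointing upstream toward position 30.
Primer B (CCAAAAG) matches the top strand directly at positions 143–149; it anneals to the bottom strand with its 3' end pointing downstream toward position 149.
The 3' ends diverge (primer A extends toward position 1, primer B toward position 198), so the primers never converge on a shared product.

No product — the primers' 3' ends point away from each other.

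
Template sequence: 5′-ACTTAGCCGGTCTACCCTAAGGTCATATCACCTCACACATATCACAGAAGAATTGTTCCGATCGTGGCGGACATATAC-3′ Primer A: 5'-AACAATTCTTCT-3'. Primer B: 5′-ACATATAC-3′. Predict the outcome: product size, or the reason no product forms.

No product — the primers' 3' ends point away from each other.

Primer A (AACAATTCTTCT) has reverse complement AGAAGAATTGTT, which matches the top strand at positions 46–57; primer A anneals to the top strand there with its 3' end pointing upstream toward position 46.
Primer B (ACATATAC) matches the top strand directly at positions 71–78; it anneals to the bottom strand with its 3' end pointing downstream toward position 78.
The 3' ends diverge (primer A extends toward position 1, primer B toward position 78), so the primers never converge on a shared product.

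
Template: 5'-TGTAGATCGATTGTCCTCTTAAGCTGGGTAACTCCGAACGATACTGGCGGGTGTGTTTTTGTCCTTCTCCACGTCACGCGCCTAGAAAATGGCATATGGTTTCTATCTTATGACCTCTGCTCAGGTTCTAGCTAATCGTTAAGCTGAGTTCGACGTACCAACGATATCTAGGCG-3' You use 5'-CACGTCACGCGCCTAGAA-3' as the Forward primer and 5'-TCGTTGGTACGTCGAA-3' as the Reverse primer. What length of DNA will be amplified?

95 bp

Forward primer CACGTCACGCGCCTAGAA is found on the top strand at positions 70–87.
The reverse primer's reverse complement is TTCGACGTACCAACGA, which matches the template at positions 149–164.
Amplicon spans positions 70–164: 95 bp.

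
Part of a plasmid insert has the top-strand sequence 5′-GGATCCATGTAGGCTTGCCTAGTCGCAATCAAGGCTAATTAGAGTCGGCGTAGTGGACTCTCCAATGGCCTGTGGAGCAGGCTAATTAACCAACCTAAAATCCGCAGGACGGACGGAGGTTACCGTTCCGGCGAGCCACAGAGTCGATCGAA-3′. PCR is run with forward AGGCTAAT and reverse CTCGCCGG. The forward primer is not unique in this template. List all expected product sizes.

The forward primer AGGCTAAT matches the top strand at positions 32–39, 79–86.
The reverse primer's reverse complement is CCGGCGAG, matching at positions 128–135.
Each forward site pairs with the reverse site to give a product ending at position 135: sizes 104, 57 bp.

104 bp, 57 bp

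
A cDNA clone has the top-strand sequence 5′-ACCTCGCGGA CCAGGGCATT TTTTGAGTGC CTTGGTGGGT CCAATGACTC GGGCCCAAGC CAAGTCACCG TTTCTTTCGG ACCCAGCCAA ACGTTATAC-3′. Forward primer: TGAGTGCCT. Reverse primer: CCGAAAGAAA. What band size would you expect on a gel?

57 bp

Scanning the template, TGAGTGCCT occurs at positions 24–32; this primer anneals to the bottom strand there with its 3' end pointing downstream.
Reverse complement of the reverse primer: TTTCTTTCGG. This occurs on the top strand at positions 71–80.
Amplicon spans positions 24–80: 57 bp.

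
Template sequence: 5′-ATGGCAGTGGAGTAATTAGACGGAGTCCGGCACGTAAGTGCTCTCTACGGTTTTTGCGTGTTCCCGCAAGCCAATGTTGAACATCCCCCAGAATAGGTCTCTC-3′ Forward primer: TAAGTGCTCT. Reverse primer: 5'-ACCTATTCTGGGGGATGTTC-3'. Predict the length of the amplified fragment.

Forward primer TAAGTGCTCT is found on the top strand at positions 35–44.
The reverse primer's reverse complement is GAACATCCCCCAGAATAGGT, which matches the template at positions 79–98.
Product length = (reverse-primer end) − (forward-primer start) + 1 = 98 − 35 + 1 = 64 bp.

64 bp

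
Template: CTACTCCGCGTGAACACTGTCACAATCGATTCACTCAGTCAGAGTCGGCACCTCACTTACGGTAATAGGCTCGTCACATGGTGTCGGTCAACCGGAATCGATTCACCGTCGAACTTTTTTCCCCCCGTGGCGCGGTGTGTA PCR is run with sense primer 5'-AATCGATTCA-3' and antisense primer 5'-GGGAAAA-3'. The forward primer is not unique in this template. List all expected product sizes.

The forward primer AATCGATTCA matches the top strand at positions 24–33, 96–105.
The reverse primer's reverse complement is TTTTCCC, matching at positions 117–123.
Each forward site pairs with the reverse site to give a product ending at position 123: sizes 100, 28 bp.

100 bp, 28 bp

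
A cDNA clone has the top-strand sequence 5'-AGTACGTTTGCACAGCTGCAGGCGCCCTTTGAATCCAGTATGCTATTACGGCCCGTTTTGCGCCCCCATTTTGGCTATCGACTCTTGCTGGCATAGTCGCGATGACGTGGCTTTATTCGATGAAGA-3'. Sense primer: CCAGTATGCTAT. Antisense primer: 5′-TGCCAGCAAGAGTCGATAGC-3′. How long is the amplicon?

Forward primer CCAGTATGCTAT is found on the top strand at positions 35–46.
The reverse primer's reverse complement is GCTATCGACTCTTGCTGGCA, which matches the template at positions 74–93.
Amplicon spans positions 35–93: 59 bp.

59 bp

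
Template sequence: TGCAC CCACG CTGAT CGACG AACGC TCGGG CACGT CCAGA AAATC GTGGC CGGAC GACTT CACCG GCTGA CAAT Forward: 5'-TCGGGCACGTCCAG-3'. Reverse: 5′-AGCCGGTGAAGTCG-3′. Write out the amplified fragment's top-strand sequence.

Scanning the template, TCGGGCACGTCCAG occurs at positions 26–39; this primer anneals to the bottom strand there with its 3' end pointing downstream.
Reverse complement of the reverse primer: CGACTTCACCGGCT. This occurs on the top strand at positions 55–68.
The product is the template from position 26 through 68 (43 bp).

5'-TCGGGCACGTCCAGAAAATCGTGGCCGGACGACTTCACCGGCT-3'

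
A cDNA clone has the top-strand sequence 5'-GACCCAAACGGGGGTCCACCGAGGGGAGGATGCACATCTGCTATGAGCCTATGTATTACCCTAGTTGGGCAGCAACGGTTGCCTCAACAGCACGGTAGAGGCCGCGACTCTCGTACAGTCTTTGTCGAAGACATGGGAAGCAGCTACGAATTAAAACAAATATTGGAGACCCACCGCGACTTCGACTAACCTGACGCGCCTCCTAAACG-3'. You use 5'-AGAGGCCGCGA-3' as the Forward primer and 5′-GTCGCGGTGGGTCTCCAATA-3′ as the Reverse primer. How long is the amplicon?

The forward primer matches the template at positions 97–107.
Taking the reverse complement of GTCGCGGTGGGTCTCCAATA gives TATTGGAGACCCACCGCGAC, found at positions 161–180 on the template; the primer anneals here to the top strand with its 3' end pointing upstream.
Product length = (reverse-primer end) − (forward-primer start) + 1 = 180 − 97 + 1 = 84 bp.

84 bp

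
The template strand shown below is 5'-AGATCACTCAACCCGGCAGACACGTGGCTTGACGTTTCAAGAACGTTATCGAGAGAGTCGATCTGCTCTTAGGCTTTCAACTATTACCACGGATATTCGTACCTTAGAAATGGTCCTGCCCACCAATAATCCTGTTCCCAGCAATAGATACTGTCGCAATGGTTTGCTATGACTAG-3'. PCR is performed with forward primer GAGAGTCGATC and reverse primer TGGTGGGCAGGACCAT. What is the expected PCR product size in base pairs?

73 bp

Scanning the template, GAGAGTCGATC occurs at positions 53–63; this primer anneals to the bottom strand there with its 3' end pointing downstream.
Reverse complement of the reverse primer: ATGGTCCTGCCCACCA. This occurs on the top strand at positions 110–125.
Amplicon spans positions 53–125: 73 bp.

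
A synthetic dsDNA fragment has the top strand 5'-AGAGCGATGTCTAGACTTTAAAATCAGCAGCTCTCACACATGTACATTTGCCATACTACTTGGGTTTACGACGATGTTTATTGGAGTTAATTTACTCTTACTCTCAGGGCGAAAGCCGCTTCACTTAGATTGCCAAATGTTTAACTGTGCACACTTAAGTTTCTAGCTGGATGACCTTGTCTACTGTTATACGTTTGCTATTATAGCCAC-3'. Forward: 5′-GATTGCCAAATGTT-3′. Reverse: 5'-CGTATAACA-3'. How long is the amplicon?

66 bp

The forward primer matches the template at positions 128–141.
Reverse complement of the reverse primer: TGTTATACG. This occurs on the top strand at positions 185–193.
The product runs from position 128 to position 193, so its length is 193 − 128 + 1 = 66 bp.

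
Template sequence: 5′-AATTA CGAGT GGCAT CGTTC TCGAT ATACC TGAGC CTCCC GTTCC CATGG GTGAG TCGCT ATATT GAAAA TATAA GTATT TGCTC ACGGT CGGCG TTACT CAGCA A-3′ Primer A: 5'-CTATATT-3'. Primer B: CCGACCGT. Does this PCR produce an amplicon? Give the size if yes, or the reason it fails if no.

Primer A (CTATATT) matches the top strand at positions 59–65; it acts as a forward primer.
Primer B's reverse complement is ACGGTCGG, matching the top strand at positions 86–93; it acts as a reverse primer.
The 3' ends face each other across positions 59–93, giving a 35 bp product.

Yes — a 35 bp product.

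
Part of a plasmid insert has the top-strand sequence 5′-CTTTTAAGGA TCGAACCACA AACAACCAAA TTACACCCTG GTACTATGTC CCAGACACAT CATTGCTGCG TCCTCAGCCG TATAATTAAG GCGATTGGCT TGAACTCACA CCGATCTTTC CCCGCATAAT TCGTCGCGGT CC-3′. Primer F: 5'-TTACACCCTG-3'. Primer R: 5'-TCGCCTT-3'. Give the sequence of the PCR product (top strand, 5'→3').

Forward primer TTACACCCTG is found on the top strand at positions 31–40.
Taking the reverse complement of TCGCCTT gives AAGGCGA, found at positions 88–94 on the template; the primer anneals here to the top strand with its 3' end pointing upstream.
The product is the template from position 31 through 94 (64 bp).

5'-TTACACCCTGGTACTATGTCCCAGACACATCATTGCTGCGTCCTCAGCCGTATAATTAAGGCGA-3'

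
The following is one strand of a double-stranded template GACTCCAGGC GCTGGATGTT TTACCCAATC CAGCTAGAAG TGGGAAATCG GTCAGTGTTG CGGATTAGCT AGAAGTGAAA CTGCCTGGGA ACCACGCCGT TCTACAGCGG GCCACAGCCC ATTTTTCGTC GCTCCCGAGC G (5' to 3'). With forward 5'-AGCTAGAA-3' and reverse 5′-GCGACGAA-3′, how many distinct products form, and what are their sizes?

The forward primer AGCTAGAA matches the top strand at positions 32–39, 67–74.
The reverse primer's reverse complement is TTCGTCGC, matching at positions 125–132.
Each forward site pairs with the reverse site to give a product ending at position 132: sizes 101, 66 bp.

Two products: 101 bp, 66 bp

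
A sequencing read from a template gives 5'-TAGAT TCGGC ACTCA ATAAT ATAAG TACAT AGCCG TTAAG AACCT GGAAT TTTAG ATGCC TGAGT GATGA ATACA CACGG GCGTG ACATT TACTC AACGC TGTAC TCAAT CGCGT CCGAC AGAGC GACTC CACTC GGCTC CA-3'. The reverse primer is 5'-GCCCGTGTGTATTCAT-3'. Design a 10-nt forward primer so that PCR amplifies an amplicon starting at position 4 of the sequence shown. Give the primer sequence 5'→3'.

The reverse primer's reverse complement ATGAATACACACGGGC matches the template at positions 67–82; the product starts at position 4.
The forward primer is identical to the top strand over positions 4–13: ATTCGGCACT.

5'-ATTCGGCACT-3'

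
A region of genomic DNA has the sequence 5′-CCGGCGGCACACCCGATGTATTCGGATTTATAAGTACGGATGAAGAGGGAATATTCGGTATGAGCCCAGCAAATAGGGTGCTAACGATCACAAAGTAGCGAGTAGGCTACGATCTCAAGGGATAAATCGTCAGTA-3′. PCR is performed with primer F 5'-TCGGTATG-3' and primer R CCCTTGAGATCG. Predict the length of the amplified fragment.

The forward primer matches the template at positions 55–62.
Taking the reverse complement of CCCTTGAGATCG gives CGATCTCAAGGG, found at positions 110–121 on the template; the primer anneals here to the top strand with its 3' end pointing upstream.
Amplicon spans positions 55–121: 67 bp.

67 bp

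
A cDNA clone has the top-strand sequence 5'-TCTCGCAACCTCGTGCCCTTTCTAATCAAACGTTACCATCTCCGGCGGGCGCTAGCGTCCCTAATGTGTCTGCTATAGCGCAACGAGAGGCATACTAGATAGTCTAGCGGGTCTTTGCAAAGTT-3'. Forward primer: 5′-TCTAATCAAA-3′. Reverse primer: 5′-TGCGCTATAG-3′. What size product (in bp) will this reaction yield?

The forward primer matches the template at positions 21–30.
Taking the reverse complement of TGCGCTATAG gives CTATAGCGCA, found at positions 73–82 on the template; the primer anneals here to the top strand with its 3' end pointing upstream.
Product length = (reverse-primer end) − (forward-primer start) + 1 = 82 − 21 + 1 = 62 bp.

62 bp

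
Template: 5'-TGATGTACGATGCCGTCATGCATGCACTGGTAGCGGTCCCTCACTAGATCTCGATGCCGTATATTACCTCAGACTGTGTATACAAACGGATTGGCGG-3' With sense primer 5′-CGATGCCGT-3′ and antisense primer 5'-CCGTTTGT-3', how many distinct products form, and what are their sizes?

Two products: 82 bp, 38 bp

The forward primer CGATGCCGT matches the top strand at positions 8–16, 52–60.
The reverse primer's reverse complement is ACAAACGG, matching at positions 82–89.
Each forward site pairs with the reverse site to give a product ending at position 89: sizes 82, 38 bp.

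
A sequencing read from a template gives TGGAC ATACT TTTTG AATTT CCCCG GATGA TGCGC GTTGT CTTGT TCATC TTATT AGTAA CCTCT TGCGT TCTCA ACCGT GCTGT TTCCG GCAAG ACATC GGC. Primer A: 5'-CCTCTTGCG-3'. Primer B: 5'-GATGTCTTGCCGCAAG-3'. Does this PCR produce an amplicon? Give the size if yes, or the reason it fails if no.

Primer B (GATGTCTTGCCGCAAG) does not match the top strand, and its reverse complement CTTGCGGCAAGACATC does not match either.
With no annealing site for primer B, no amplification occurs.

No product — primer B has no binding site in the template.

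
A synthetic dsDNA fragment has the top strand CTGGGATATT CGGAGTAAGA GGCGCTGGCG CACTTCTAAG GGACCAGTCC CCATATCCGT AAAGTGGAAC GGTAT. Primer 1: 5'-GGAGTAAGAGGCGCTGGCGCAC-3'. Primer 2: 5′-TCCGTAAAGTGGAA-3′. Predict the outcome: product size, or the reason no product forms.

No product — both primers anneal to the same strand and extend in the same direction.

Primer 1 (GGAGTAAGAGGCGCTGGCGCAC) matches the top strand at positions 12–33 (3' end points downstream).
Primer 2 (TCCGTAAAGTGGAA) also matches the top strand directly, at positions 56–69 — its reverse complement TTCCACTTTACGGA is not present.
Both primers anneal to the bottom strand with 3' ends pointing the same way, so neither can prime synthesis back toward the other.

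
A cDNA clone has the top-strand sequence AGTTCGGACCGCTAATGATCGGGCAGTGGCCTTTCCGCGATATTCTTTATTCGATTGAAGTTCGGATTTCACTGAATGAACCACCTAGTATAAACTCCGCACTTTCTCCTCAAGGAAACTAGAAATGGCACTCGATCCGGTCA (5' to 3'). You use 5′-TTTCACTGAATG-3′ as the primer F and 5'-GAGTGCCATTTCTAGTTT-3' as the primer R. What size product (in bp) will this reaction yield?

The forward primer matches the template at positions 67–78.
Reverse complement of the reverse primer: AAACTAGAAATGGCACTC. This occurs on the top strand at positions 116–133.
The product runs from position 67 to position 133, so its length is 133 − 67 + 1 = 67 bp.

67 bp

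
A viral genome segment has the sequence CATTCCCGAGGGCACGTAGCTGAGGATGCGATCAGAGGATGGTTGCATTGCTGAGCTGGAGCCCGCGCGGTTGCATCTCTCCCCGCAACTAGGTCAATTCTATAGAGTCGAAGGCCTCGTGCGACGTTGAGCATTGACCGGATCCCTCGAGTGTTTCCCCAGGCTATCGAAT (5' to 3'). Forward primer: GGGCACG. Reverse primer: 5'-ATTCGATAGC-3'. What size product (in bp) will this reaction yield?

163 bp

Forward primer GGGCACG is found on the top strand at positions 10–16.
The reverse primer's reverse complement is GCTATCGAAT, which matches the template at positions 163–172.
Product length = (reverse-primer end) − (forward-primer start) + 1 = 172 − 10 + 1 = 163 bp.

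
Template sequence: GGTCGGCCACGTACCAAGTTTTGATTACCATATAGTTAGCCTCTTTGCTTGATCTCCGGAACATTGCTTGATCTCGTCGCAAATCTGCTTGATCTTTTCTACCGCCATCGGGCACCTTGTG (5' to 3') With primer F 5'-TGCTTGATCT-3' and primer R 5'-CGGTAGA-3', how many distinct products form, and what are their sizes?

The forward primer TGCTTGATCT matches the top strand at positions 46–55, 65–74, 86–95.
The reverse primer's reverse complement is TCTACCG, matching at positions 98–104.
Each forward site pairs with the reverse site to give a product ending at position 104: sizes 59, 40, 19 bp.

Three products: 59 bp, 40 bp, 19 bp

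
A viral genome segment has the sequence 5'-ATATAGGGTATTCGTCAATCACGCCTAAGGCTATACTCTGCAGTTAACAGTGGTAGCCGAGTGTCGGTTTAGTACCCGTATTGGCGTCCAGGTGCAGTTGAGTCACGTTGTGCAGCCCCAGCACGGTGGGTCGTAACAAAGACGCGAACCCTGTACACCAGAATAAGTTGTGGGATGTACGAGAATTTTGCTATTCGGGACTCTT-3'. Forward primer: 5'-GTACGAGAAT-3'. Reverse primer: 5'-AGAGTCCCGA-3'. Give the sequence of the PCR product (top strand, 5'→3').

Forward primer GTACGAGAAT is found on the top strand at positions 177–186.
The reverse primer's reverse complement is TCGGGACTCT, which matches the template at positions 195–204.
The product is the template from position 177 through 204 (28 bp).

5'-GTACGAGAATTTTGCTATTCGGGACTCT-3'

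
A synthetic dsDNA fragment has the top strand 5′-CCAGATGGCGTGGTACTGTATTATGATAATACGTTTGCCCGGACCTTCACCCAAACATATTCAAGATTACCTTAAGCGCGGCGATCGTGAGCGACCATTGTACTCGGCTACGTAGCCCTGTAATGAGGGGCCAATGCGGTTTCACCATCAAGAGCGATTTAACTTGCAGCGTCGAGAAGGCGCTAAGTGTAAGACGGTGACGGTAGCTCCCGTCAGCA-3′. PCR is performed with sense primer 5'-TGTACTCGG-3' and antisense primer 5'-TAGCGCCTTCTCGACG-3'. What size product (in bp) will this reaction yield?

Scanning the template, TGTACTCGG occurs at positions 99–107; this primer anneals to the bottom strand there with its 3' end pointing downstream.
Taking the reverse complement of TAGCGCCTTCTCGACG gives CGTCGAGAAGGCGCTA, found at positions 170–185 on the template; the primer anneals here to the top strand with its 3' end pointing upstream.
Product length = (reverse-primer end) − (forward-primer start) + 1 = 185 − 99 + 1 = 87 bp.

87 bp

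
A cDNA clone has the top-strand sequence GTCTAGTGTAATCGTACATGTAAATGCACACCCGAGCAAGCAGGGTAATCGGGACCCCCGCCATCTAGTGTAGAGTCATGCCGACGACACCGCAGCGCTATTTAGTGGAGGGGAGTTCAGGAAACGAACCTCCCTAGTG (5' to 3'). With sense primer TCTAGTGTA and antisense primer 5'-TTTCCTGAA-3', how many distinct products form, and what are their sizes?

The forward primer TCTAGTGTA matches the top strand at positions 2–10, 64–72.
The reverse primer's reverse complement is TTCAGGAAA, matching at positions 116–124.
Each forward site pairs with the reverse site to give a product ending at position 124: sizes 123, 61 bp.

Two products: 123 bp, 61 bp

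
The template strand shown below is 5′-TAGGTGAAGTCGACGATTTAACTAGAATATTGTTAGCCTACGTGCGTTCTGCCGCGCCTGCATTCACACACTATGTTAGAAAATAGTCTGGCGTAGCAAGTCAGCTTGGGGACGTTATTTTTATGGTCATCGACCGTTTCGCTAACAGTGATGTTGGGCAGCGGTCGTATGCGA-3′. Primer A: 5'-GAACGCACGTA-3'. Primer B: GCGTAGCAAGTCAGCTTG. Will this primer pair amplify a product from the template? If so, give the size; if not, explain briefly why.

Primer A (GAACGCACGTA) has reverse complement TACGTGCGTTC, which matches the top strand at positions 39–49; primer A anneals to the top strand there with its 3' end pointing upstream toward position 39.
Primer B (GCGTAGCAAGTCAGCTTG) matches the top strand directly at positions 91–108; it anneals to the bottom strand with its 3' end pointing downstream toward position 108.
The 3' ends diverge (primer A extends toward position 1, primer B toward position 174), so the primers never converge on a shared product.

No product — the primers' 3' ends point away from each other.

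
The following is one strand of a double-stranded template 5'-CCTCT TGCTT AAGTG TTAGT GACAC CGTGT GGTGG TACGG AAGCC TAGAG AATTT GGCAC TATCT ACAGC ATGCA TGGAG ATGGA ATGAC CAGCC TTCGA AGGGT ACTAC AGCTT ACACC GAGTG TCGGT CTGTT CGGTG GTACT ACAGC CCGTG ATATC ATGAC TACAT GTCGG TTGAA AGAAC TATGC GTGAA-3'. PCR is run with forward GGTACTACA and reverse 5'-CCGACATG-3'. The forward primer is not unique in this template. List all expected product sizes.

73 bp, 36 bp

The forward primer GGTACTACA matches the top strand at positions 103–111, 140–148.
The reverse primer's reverse complement is CATGTCGG, matching at positions 168–175.
Each forward site pairs with the reverse site to give a product ending at position 175: sizes 73, 36 bp.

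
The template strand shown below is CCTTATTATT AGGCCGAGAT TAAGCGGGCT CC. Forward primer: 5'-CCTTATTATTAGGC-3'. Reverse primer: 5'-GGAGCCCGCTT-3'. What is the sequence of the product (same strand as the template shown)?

The forward primer matches the template at positions 1–14.
Reverse complement of the reverse primer: AAGCGGGCTCC. This occurs on the top strand at positions 22–32.
The product is the template from position 1 through 32 (32 bp).

5'-CCTTATTATTAGGCCGAGATTAAGCGGGCTCC-3'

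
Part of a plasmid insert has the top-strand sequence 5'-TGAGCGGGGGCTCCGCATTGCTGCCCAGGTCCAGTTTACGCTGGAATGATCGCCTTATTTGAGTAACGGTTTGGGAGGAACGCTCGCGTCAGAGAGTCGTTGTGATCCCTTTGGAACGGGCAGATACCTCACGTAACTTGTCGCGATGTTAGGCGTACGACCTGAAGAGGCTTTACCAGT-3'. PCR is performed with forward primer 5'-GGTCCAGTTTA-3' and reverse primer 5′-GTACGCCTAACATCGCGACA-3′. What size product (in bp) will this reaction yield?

Forward primer GGTCCAGTTTA is found on the top strand at positions 28–38.
Reverse complement of the reverse primer: TGTCGCGATGTTAGGCGTAC. This occurs on the top strand at positions 139–158.
Product length = (reverse-primer end) − (forward-primer start) + 1 = 158 − 28 + 1 = 131 bp.

131 bp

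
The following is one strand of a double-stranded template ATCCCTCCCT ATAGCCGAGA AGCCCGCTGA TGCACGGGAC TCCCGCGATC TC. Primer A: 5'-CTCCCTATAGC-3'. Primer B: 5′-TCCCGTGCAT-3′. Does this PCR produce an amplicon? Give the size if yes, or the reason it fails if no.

Yes — a 35 bp product.

Primer A (CTCCCTATAGC) matches the top strand at positions 5–15; it acts as a forward primer.
Primer B's reverse complement is ATGCACGGGA, matching the top strand at positions 30–39; it acts as a reverse primer.
The 3' ends face each other across positions 5–39, giving a 35 bp product.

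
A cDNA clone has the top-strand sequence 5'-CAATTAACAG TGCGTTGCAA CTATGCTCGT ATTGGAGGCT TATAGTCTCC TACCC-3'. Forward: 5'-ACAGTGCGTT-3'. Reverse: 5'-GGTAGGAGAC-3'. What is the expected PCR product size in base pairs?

Forward primer ACAGTGCGTT is found on the top strand at positions 7–16.
Taking the reverse complement of GGTAGGAGAC gives GTCTCCTACC, found at positions 45–54 on the template; the primer anneals here to the top strand with its 3' end pointing upstream.
The product runs from position 7 to position 54, so its length is 54 − 7 + 1 = 48 bp.

48 bp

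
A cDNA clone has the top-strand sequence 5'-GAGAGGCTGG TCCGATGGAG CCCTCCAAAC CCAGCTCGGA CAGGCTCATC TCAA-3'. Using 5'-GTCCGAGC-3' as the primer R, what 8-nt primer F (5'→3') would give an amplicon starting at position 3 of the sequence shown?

The reverse primer's reverse complement GCTCGGAC matches the template at positions 34–41; the product starts at position 3.
The forward primer is identical to the top strand over positions 3–10: GAGGCTGG.

5'-GAGGCTGG-3'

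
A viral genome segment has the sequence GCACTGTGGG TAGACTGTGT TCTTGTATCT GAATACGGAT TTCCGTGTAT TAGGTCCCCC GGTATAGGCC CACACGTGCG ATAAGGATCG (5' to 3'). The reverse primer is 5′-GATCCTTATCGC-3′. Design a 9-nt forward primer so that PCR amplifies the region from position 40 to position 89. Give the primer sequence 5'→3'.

5'-TTTCCGTGT-3'

The reverse primer's reverse complement GCGATAAGGATC matches the template at positions 78–89; the product starts at position 40.
The forward primer is identical to the top strand over positions 40–48: TTTCCGTGT.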